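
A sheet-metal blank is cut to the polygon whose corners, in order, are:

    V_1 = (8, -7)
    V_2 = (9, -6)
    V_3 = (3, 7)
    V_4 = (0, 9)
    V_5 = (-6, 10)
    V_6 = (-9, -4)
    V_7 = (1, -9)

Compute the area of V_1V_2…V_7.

220.5

Cross-terms: 15, 81, 27, 54, 114, 85, 65  ⇒  Σ = 441
Area = |Σ|/2 = 220.5.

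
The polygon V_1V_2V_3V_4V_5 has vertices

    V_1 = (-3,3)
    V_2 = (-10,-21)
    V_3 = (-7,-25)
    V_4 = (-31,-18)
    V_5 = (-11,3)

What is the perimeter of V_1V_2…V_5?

|V_1V_2| = √((-7)² + (-24)²) = √625 = 25
|V_2V_3| = √((3)² + (-4)²) = √25 = 5
|V_3V_4| = √((-24)² + (7)²) = √625 = 25
|V_4V_5| = √((20)² + (21)²) = √841 = 29
|V_5V_1| = √((8)² + (0)²) = √64 = 8
Perimeter = 25 + 5 + 25 + 29 + 8 = 92.

92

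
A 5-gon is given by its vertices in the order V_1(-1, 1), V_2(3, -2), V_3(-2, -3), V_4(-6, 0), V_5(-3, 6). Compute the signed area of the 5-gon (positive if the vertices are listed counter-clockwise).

Σ = (-1) + (-13) + (-18) + (-36) + (3) = -65
Signed area = Σ/2 = -32.5 (negative ⇒ clockwise traversal).

-32.5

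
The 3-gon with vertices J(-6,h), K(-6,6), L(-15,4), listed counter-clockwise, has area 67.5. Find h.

Write out the shoelace sum; only the two edges meeting at J involve h:
2·Area = [((-15)·h − (-6)·4) + ((-6)·6 − (-6)·h)] + 66
       = -9·h + 54 = 135
⇒ h = -9.

-9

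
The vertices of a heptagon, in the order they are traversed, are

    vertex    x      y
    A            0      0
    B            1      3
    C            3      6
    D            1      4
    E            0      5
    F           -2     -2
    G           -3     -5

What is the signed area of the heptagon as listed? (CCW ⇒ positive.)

A→B: (0)(3) − (1)(0) = 0
B→C: (1)(6) − (3)(3) = -3
C→D: (3)(4) − (1)(6) = 6
D→E: (1)(5) − (0)(4) = 5
E→F: (0)(-2) − (-2)(5) = 10
F→G: (-2)(-5) − (-3)(-2) = 4
G→A: (-3)(0) − (0)(-5) = 0
Σ = 22
Signed area = Σ/2 = 11 (positive ⇒ counter-clockwise traversal).

11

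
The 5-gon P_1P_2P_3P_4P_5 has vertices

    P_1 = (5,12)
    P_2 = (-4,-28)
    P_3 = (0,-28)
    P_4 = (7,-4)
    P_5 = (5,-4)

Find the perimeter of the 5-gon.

|P_1P_2| = √((-9)² + (-40)²) = √1681 = 41
|P_2P_3| = √((4)² + (0)²) = √16 = 4
|P_3P_4| = √((7)² + (24)²) = √625 = 25
|P_4P_5| = √((-2)² + (0)²) = √4 = 2
|P_5P_1| = √((0)² + (16)²) = √256 = 16
Perimeter = 41 + 4 + 25 + 2 + 16 = 88.

88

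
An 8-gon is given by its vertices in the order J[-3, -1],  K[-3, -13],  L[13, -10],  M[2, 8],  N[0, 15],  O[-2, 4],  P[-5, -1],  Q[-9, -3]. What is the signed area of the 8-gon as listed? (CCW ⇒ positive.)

223.5

Apply the shoelace formula: 2A = Σ (x_i·y_{i+1} − x_{i+1}·y_i), indices taken mod 8.
Cross-terms: 36, 199, 124, 30, 30, 22, 6, 0  ⇒  Σ = 447
Signed area = Σ/2 = 223.5 (positive ⇒ counter-clockwise traversal).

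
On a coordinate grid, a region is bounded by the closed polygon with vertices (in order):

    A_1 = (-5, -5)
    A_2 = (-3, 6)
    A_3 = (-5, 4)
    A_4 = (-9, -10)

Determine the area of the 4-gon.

27

A_1→A_2: (-5)(6) − (-3)(-5) = -45
A_2→A_3: (-3)(4) − (-5)(6) = 18
A_3→A_4: (-5)(-10) − (-9)(4) = 86
A_4→A_1: (-9)(-5) − (-5)(-10) = -5
Σ = 54
Area = |Σ|/2 = 27.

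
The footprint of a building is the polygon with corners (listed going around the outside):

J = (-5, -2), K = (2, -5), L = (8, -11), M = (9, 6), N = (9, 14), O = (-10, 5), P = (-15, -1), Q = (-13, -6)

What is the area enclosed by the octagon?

Cross-terms: 29, 18, 147, 72, 185, 85, 77, -4  ⇒  Σ = 609
Area = |Σ|/2 = 304.5.

304.5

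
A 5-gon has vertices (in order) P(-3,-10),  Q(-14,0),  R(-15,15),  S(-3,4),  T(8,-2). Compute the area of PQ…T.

Apply the surveyor's formula: 2A = Σ (x_i·y_{i+1} − x_{i+1}·y_i), indices taken mod 5.
Cross-terms: -140, -210, -15, -26, -86  ⇒  Σ = -477
Area = |Σ|/2 = 238.5.

238.5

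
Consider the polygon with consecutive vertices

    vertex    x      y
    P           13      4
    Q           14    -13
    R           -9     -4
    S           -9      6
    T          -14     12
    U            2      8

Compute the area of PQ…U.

P→Q: (13)(-13) − (14)(4) = -225
Q→R: (14)(-4) − (-9)(-13) = -173
R→S: (-9)(6) − (-9)(-4) = -90
S→T: (-9)(12) − (-14)(6) = -24
T→U: (-14)(8) − (2)(12) = -136
U→P: (2)(4) − (13)(8) = -96
Σ = -744
Area = |Σ|/2 = 372.

372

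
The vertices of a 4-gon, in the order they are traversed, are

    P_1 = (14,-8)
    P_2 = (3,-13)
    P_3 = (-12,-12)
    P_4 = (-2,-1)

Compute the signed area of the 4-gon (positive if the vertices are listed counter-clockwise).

Cross-terms: -158, -192, -12, 30  ⇒  Σ = -332
Signed area = Σ/2 = -166 (negative ⇒ clockwise traversal).

-166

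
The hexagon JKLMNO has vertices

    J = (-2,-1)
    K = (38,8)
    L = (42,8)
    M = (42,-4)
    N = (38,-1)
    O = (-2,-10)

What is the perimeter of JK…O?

112

|JK| = √((40)² + (9)²) = √1681 = 41
|KL| = √((4)² + (0)²) = √16 = 4
|LM| = √((0)² + (-12)²) = √144 = 12
|MN| = √((-4)² + (3)²) = √25 = 5
|NO| = √((-40)² + (-9)²) = √1681 = 41
|OJ| = √((0)² + (9)²) = √81 = 9
Perimeter = 41 + 4 + 12 + 5 + 41 + 9 = 112.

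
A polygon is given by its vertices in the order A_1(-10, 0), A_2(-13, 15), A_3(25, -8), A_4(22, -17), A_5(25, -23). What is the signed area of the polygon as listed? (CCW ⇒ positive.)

-490.5

Apply the shoelace formula: 2A = Σ (x_i·y_{i+1} − x_{i+1}·y_i), indices taken mod 5.
Σ = (-150) + (-271) + (-249) + (-81) + (-230) = -981
Signed area = Σ/2 = -490.5 (negative ⇒ clockwise traversal).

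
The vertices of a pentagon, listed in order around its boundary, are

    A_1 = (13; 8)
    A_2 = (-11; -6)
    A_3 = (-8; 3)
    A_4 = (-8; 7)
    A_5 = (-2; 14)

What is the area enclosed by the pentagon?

199.5

Apply the shoelace formula: 2A = Σ (x_i·y_{i+1} − x_{i+1}·y_i), indices taken mod 5.
Σ = (10) + (-81) + (-32) + (-98) + (-198) = -399
Area = |Σ|/2 = 199.5.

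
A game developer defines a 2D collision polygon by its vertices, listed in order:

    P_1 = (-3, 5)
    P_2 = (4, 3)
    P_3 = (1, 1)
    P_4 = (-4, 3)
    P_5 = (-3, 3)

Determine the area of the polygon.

15

Apply the shoelace formula: 2A = Σ (x_i·y_{i+1} − x_{i+1}·y_i), indices taken mod 5.
Σ = (-29) + (1) + (7) + (-3) + (-6) = -30
Area = |Σ|/2 = 15.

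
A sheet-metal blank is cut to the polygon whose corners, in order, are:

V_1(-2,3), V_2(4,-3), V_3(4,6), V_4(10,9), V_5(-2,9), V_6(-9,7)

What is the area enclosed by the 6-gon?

Apply the surveyor's formula: 2A = Σ (x_i·y_{i+1} − x_{i+1}·y_i), indices taken mod 6.
Cross-terms: -6, 36, -24, 108, 67, -13  ⇒  Σ = 168
Area = |Σ|/2 = 84.

84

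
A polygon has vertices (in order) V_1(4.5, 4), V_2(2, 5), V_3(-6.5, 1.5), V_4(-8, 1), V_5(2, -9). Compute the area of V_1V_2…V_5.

Σ = (14.5) + (35.5) + (5.5) + (70) + (48.5) = 174
Area = |Σ|/2 = 87.

87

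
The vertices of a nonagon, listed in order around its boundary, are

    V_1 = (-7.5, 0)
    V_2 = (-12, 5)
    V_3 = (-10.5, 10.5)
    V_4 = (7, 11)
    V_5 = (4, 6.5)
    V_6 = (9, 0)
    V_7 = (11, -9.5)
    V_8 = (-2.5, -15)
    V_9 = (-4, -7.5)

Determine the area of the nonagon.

364.375

Apply the surveyor's formula: 2A = Σ (x_i·y_{i+1} − x_{i+1}·y_i), indices taken mod 9.
Σ = (-37.5) + (-73.5) + (-189) + (1.5) + (-58.5) + (-85.5) + (-188.75) + (-41.25) + (-56.25) = -728.75
Area = |Σ|/2 = 364.375.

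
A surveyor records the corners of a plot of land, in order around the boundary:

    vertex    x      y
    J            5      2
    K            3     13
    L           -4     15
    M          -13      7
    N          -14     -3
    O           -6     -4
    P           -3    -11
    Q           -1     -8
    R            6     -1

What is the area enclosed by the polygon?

315.5

Apply the shoelace formula: 2A = Σ (x_i·y_{i+1} − x_{i+1}·y_i), indices taken mod 9.
J→K: (5)(13) − (3)(2) = 59
K→L: (3)(15) − (-4)(13) = 97
L→M: (-4)(7) − (-13)(15) = 167
M→N: (-13)(-3) − (-14)(7) = 137
N→O: (-14)(-4) − (-6)(-3) = 38
O→P: (-6)(-11) − (-3)(-4) = 54
P→Q: (-3)(-8) − (-1)(-11) = 13
Q→R: (-1)(-1) − (6)(-8) = 49
R→J: (6)(2) − (5)(-1) = 17
Σ = 631
Area = |Σ|/2 = 315.5.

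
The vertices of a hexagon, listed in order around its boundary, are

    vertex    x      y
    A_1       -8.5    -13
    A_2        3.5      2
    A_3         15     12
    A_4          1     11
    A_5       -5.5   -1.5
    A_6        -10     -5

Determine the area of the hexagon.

176.25

Cross-terms: 28.5, 12, 153, 59, 12.5, 87.5  ⇒  Σ = 352.5
Area = |Σ|/2 = 176.25.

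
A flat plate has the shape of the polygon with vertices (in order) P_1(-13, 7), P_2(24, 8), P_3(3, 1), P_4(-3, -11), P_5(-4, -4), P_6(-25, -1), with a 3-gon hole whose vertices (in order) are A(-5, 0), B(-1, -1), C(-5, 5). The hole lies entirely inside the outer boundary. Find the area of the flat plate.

Outer boundary:
Σ = (-272) + (0) + (-30) + (-32) + (-96) + (-188) = -618
Area = |Σ|/2 = 309.
Hole:
A→B: (-5)(-1) − (-1)(0) = 5
B→C: (-1)(5) − (-5)(-1) = -10
C→A: (-5)(0) − (-5)(5) = 25
Σ = 20
Area = |Σ|/2 = 10.
Net area = 309 − 10 = 299.

299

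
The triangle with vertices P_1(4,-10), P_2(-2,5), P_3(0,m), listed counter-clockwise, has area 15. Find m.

Write out the shoelace sum; only the two edges meeting at P_3 involve m:
2·Area = [((-2)·m − 0·5) + (0·(-10) − 4·m)] + 0
       = -6·m + 0 = 30
⇒ m = -5.

-5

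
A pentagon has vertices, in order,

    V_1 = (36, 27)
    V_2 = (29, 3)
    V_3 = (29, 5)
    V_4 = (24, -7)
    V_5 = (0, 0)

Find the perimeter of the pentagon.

110

|V_1V_2| = √((-7)² + (-24)²) = √625 = 25
|V_2V_3| = √((0)² + (2)²) = √4 = 2
|V_3V_4| = √((-5)² + (-12)²) = √169 = 13
|V_4V_5| = √((-24)² + (7)²) = √625 = 25
|V_5V_1| = √((36)² + (27)²) = √2025 = 45
Perimeter = 25 + 2 + 13 + 25 + 45 = 110.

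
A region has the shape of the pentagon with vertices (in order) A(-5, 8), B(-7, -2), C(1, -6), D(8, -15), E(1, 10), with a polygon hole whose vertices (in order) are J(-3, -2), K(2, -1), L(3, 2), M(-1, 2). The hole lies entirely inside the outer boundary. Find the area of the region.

Outer boundary:
Cross-terms: 66, 44, 33, 95, 58  ⇒  Σ = 296
Area = |Σ|/2 = 148.
Hole:
Apply the shoelace formula: 2A = Σ (x_i·y_{i+1} − x_{i+1}·y_i), indices taken mod 4.
Σ = (7) + (7) + (8) + (8) = 30
Area = |Σ|/2 = 15.
Net area = 148 − 15 = 133.

133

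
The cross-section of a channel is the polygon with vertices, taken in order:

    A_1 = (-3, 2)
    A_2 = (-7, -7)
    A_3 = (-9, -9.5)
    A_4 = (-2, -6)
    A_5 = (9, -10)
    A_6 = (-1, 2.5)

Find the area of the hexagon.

Apply the shoelace (surveyor's) formula: 2A = Σ (x_i·y_{i+1} − x_{i+1}·y_i), indices taken mod 6.
Cross-terms: 35, 3.5, 35, 74, 12.5, 5.5  ⇒  Σ = 165.5
Area = |Σ|/2 = 82.75.

82.75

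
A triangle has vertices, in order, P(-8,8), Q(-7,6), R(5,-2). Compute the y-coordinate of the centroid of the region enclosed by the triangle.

4

Apply the surveyor's formula. First the cross-terms c_i = x_i·y_{i+1} − x_{i+1}·y_i:
  8, -16, 24  ⇒  2A = 16, A = 8.
Then Σ (y_i + y_{i+1})·c_i = 192, so ȳ = 192 / (6·8) = 4.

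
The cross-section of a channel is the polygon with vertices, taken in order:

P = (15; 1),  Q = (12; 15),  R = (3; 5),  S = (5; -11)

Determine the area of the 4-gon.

170

Apply Gauss's area formula: 2A = Σ (x_i·y_{i+1} − x_{i+1}·y_i), indices taken mod 4.
Cross-terms: 213, 15, -58, 170  ⇒  Σ = 340
Area = |Σ|/2 = 170.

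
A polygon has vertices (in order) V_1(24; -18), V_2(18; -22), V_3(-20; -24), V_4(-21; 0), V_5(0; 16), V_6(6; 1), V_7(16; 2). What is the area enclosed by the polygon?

1176

Apply the shoelace formula: 2A = Σ (x_i·y_{i+1} − x_{i+1}·y_i), indices taken mod 7.
Σ = (-204) + (-872) + (-504) + (-336) + (-96) + (-4) + (-336) = -2352
Area = |Σ|/2 = 1176.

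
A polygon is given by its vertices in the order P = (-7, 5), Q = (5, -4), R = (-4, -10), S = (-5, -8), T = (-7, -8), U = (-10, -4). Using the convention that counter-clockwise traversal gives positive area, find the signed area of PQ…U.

-113.5

Apply the surveyor's formula: 2A = Σ (x_i·y_{i+1} − x_{i+1}·y_i), indices taken mod 6.
Σ = (3) + (-66) + (-18) + (-16) + (-52) + (-78) = -227
Signed area = Σ/2 = -113.5 (negative ⇒ clockwise traversal).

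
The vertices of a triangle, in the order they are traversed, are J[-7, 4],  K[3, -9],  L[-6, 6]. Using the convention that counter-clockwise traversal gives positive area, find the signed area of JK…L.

Apply the surveyor's formula: 2A = Σ (x_i·y_{i+1} − x_{i+1}·y_i), indices taken mod 3.
J→K: (-7)(-9) − (3)(4) = 51
K→L: (3)(6) − (-6)(-9) = -36
L→J: (-6)(4) − (-7)(6) = 18
Σ = 33
Signed area = Σ/2 = 16.5 (positive ⇒ counter-clockwise traversal).

16.5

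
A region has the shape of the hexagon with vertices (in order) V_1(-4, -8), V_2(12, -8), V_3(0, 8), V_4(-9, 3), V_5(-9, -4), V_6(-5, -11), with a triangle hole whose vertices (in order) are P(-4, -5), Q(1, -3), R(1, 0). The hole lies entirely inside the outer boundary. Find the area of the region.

Outer boundary:
Cross-terms: 128, 96, 72, 63, 79, -4  ⇒  Σ = 434
Area = |Σ|/2 = 217.
Hole:
Cross-terms: 17, 3, -5  ⇒  Σ = 15
Area = |Σ|/2 = 7.5.
Net area = 217 − 7.5 = 209.5.

209.5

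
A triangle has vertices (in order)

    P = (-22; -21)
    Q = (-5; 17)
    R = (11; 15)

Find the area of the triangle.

P→Q: (-22)(17) − (-5)(-21) = -479
Q→R: (-5)(15) − (11)(17) = -262
R→P: (11)(-21) − (-22)(15) = 99
Σ = -642
Area = |Σ|/2 = 321.

321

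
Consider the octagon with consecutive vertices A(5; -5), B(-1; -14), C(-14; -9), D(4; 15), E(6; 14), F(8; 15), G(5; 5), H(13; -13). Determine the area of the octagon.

328.5

Cross-terms: -75, -187, -174, -34, -22, -35, -130, 0  ⇒  Σ = -657
Area = |Σ|/2 = 328.5.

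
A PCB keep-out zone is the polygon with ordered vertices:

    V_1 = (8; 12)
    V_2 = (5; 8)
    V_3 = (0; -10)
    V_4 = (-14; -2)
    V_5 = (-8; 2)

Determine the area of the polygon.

Apply the shoelace formula: 2A = Σ (x_i·y_{i+1} − x_{i+1}·y_i), indices taken mod 5.
Cross-terms: 4, -50, -140, -44, -112  ⇒  Σ = -342
Area = |Σ|/2 = 171.

171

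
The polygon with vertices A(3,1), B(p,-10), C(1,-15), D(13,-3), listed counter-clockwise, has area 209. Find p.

The doubled signed area Σ (x_i y_{i+1} − x_{i+1} y_i) is linear in p.
With p=0 it equals 194; the coefficient of p is -16 (from the two edges through B).
So -16·p + 194 = 2·209 = 418 ⇒ p = -14.

-14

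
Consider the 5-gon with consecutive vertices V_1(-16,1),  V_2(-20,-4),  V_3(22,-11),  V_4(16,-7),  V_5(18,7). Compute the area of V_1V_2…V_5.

Apply the shoelace (surveyor's) formula: 2A = Σ (x_i·y_{i+1} − x_{i+1}·y_i), indices taken mod 5.
Cross-terms: 84, 308, 22, 238, 130  ⇒  Σ = 782
Area = |Σ|/2 = 391.

391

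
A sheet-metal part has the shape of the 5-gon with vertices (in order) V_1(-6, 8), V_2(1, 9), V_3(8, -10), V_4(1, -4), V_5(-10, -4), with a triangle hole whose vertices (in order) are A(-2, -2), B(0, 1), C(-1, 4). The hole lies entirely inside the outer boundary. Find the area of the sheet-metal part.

152.5

Outer boundary:
Apply the shoelace (surveyor's) formula: 2A = Σ (x_i·y_{i+1} − x_{i+1}·y_i), indices taken mod 5.
Cross-terms: -62, -82, -22, -44, -104  ⇒  Σ = -314
Area = |Σ|/2 = 157.
Hole:
Σ = (-2) + (1) + (10) = 9
Area = |Σ|/2 = 4.5.
Net area = 157 − 4.5 = 152.5.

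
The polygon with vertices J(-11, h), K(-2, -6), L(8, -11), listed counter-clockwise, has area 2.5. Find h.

Write out the shoelace sum; only the two edges meeting at J involve h:
2·Area = [(8·h − (-11)·(-11)) + ((-11)·(-6) − (-2)·h)] + 70
       = 10·h + 15 = 5
⇒ h = -1.

-1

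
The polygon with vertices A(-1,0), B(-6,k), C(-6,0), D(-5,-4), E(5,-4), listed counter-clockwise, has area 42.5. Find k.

5

The doubled signed area Σ (x_i y_{i+1} − x_{i+1} y_i) is linear in k.
With k=0 it equals 60; the coefficient of k is 5 (from the two edges through B).
So 5·k + 60 = 2·42.5 = 85 ⇒ k = 5.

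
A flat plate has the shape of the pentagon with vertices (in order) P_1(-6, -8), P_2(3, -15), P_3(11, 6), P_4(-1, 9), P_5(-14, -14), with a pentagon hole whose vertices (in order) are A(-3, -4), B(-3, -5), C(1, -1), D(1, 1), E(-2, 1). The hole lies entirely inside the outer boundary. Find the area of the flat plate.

271.5

Outer boundary:
Σ = (114) + (183) + (105) + (140) + (28) = 570
Area = |Σ|/2 = 285.
Hole:
Apply the surveyor's formula: 2A = Σ (x_i·y_{i+1} − x_{i+1}·y_i), indices taken mod 5.
Cross-terms: 3, 8, 2, 3, 11  ⇒  Σ = 27
Area = |Σ|/2 = 13.5.
Net area = 285 − 13.5 = 271.5.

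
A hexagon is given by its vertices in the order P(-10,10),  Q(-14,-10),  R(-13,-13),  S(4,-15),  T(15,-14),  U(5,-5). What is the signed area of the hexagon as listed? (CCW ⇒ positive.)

Σ = (240) + (52) + (247) + (169) + (-5) + (0) = 703
Signed area = Σ/2 = 351.5 (positive ⇒ counter-clockwise traversal).

351.5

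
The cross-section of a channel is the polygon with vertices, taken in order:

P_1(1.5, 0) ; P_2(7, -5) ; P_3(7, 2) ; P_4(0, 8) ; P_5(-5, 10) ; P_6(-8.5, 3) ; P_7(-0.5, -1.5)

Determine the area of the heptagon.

Apply the surveyor's formula: 2A = Σ (x_i·y_{i+1} − x_{i+1}·y_i), indices taken mod 7.
Σ = (-7.5) + (49) + (56) + (40) + (70) + (14.25) + (2.25) = 224
Area = |Σ|/2 = 112.

112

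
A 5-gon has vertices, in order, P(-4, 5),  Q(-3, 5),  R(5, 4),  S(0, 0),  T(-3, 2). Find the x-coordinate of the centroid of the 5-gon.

Apply the shoelace formula. First the cross-terms c_i = x_i·y_{i+1} − x_{i+1}·y_i:
  -5, -37, 0, 0, -7  ⇒  2A = -49, A = -24.5.
Then Σ (x_i + x_{i+1})·c_i = 10, so x̄ = 10 / (6·(-24.5)) = -10/147.

-10/147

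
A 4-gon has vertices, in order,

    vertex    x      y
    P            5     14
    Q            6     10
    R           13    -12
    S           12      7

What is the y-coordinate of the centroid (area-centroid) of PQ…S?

67/22

Apply the shoelace (surveyor's) formula. First the cross-terms c_i = x_i·y_{i+1} − x_{i+1}·y_i:
  -34, -202, 235, 133  ⇒  2A = 132, A = 66.
Then Σ (y_i + y_{i+1})·c_i = 1206, so ȳ = 1206 / (6·66) = 67/22.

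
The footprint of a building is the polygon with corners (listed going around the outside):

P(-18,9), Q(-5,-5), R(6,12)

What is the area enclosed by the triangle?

Σ = (135) + (-30) + (270) = 375
Area = |Σ|/2 = 187.5.

187.5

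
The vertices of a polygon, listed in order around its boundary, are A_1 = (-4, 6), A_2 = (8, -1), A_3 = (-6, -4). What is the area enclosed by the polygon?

Cross-terms: -44, -38, -52  ⇒  Σ = -134
Area = |Σ|/2 = 67.

67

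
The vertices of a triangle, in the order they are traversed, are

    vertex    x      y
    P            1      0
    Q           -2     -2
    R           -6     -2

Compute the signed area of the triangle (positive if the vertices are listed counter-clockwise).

Apply the surveyor's formula: 2A = Σ (x_i·y_{i+1} − x_{i+1}·y_i), indices taken mod 3.
Cross-terms: -2, -8, 2  ⇒  Σ = -8
Signed area = Σ/2 = -4 (negative ⇒ clockwise traversal).

-4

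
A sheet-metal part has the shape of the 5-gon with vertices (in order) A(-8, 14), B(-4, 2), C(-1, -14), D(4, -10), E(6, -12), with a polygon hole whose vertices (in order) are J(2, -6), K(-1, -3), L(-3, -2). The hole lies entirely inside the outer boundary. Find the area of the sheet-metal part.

Outer boundary:
Apply Gauss's area formula: 2A = Σ (x_i·y_{i+1} − x_{i+1}·y_i), indices taken mod 5.
Cross-terms: 40, 58, 66, 12, -12  ⇒  Σ = 164
Area = |Σ|/2 = 82.
Hole:
Apply Gauss's area formula: 2A = Σ (x_i·y_{i+1} − x_{i+1}·y_i), indices taken mod 3.
Σ = (-12) + (-7) + (22) = 3
Area = |Σ|/2 = 1.5.
Net area = 82 − 1.5 = 80.5.

80.5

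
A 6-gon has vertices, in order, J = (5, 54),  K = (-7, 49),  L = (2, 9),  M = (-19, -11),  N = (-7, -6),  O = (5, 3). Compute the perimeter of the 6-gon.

|JK| = √((-12)² + (-5)²) = √169 = 13
|KL| = √((9)² + (-40)²) = √1681 = 41
|LM| = √((-21)² + (-20)²) = √841 = 29
|MN| = √((12)² + (5)²) = √169 = 13
|NO| = √((12)² + (9)²) = √225 = 15
|OJ| = √((0)² + (51)²) = √2601 = 51
Perimeter = 13 + 41 + 29 + 13 + 15 + 51 = 162.

162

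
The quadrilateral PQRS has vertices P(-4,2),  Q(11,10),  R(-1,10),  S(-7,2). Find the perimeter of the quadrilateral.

42

|PQ| = √((15)² + (8)²) = √289 = 17
|QR| = √((-12)² + (0)²) = √144 = 12
|RS| = √((-6)² + (-8)²) = √100 = 10
|SP| = √((3)² + (0)²) = √9 = 3
Perimeter = 17 + 12 + 10 + 3 = 42.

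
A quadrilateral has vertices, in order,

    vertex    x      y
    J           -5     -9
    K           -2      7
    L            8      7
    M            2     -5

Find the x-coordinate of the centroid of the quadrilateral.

23/33

Apply the surveyor's formula. First the cross-terms c_i = x_i·y_{i+1} − x_{i+1}·y_i:
  -53, -70, -54, -43  ⇒  2A = -220, A = -110.
Then Σ (x_i + x_{i+1})·c_i = -460, so x̄ = -460 / (6·(-110)) = 23/33.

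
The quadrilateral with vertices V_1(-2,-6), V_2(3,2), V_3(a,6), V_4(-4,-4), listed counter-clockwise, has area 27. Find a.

The doubled signed area Σ (x_i y_{i+1} − x_{i+1} y_i) is linear in a.
With a=0 it equals 72; the coefficient of a is -6 (from the two edges through V_3).
So -6·a + 72 = 2·27 = 54 ⇒ a = 3.

3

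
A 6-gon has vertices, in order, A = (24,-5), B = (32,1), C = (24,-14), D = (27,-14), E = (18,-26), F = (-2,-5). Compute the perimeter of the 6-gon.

|AB| = √((8)² + (6)²) = √100 = 10
|BC| = √((-8)² + (-15)²) = √289 = 17
|CD| = √((3)² + (0)²) = √9 = 3
|DE| = √((-9)² + (-12)²) = √225 = 15
|EF| = √((-20)² + (21)²) = √841 = 29
|FA| = √((26)² + (0)²) = √676 = 26
Perimeter = 10 + 17 + 3 + 15 + 29 + 26 = 100.

100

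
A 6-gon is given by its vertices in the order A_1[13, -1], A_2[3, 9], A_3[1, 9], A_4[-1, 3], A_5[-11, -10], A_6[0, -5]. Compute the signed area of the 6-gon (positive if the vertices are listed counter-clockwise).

Σ = (120) + (18) + (12) + (43) + (55) + (65) = 313
Signed area = Σ/2 = 156.5 (positive ⇒ counter-clockwise traversal).

156.5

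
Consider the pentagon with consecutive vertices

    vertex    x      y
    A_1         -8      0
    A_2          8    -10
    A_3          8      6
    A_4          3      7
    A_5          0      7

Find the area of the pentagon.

Apply the surveyor's formula: 2A = Σ (x_i·y_{i+1} − x_{i+1}·y_i), indices taken mod 5.
Σ = (80) + (128) + (38) + (21) + (56) = 323
Area = |Σ|/2 = 161.5.

161.5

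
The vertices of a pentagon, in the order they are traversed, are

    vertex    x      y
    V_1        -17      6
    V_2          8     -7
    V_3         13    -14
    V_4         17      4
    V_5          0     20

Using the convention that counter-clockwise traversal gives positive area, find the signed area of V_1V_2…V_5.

510

Apply the shoelace formula: 2A = Σ (x_i·y_{i+1} − x_{i+1}·y_i), indices taken mod 5.
V_1→V_2: (-17)(-7) − (8)(6) = 71
V_2→V_3: (8)(-14) − (13)(-7) = -21
V_3→V_4: (13)(4) − (17)(-14) = 290
V_4→V_5: (17)(20) − (0)(4) = 340
V_5→V_1: (0)(6) − (-17)(20) = 340
Σ = 1020
Signed area = Σ/2 = 510 (positive ⇒ counter-clockwise traversal).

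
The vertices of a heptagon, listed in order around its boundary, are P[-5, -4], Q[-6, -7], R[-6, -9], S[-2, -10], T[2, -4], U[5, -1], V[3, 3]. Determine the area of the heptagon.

Apply the shoelace (surveyor's) formula: 2A = Σ (x_i·y_{i+1} − x_{i+1}·y_i), indices taken mod 7.
Σ = (11) + (12) + (42) + (28) + (18) + (18) + (3) = 132
Area = |Σ|/2 = 66.

66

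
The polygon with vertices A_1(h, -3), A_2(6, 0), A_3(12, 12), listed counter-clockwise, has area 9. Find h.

3

Write out the shoelace sum; only the two edges meeting at A_1 involve h:
2·Area = [(12·(-3) − h·12) + (h·0 − 6·(-3))] + 72
       = -12·h + 54 = 18
⇒ h = 3.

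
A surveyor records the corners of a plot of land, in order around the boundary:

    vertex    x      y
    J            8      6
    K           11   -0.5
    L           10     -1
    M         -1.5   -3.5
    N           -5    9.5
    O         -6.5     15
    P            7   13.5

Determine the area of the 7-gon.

J→K: (8)(-0.5) − (11)(6) = -70
K→L: (11)(-1) − (10)(-0.5) = -6
L→M: (10)(-3.5) − (-1.5)(-1) = -36.5
M→N: (-1.5)(9.5) − (-5)(-3.5) = -31.75
N→O: (-5)(15) − (-6.5)(9.5) = -13.25
O→P: (-6.5)(13.5) − (7)(15) = -192.75
P→J: (7)(6) − (8)(13.5) = -66
Σ = -416.25
Area = |Σ|/2 = 208.125.

208.125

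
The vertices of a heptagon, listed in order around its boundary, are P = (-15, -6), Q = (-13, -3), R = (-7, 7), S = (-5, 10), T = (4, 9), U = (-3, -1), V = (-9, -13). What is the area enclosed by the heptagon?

176.5

Apply the shoelace (surveyor's) formula: 2A = Σ (x_i·y_{i+1} − x_{i+1}·y_i), indices taken mod 7.
Σ = (-33) + (-112) + (-35) + (-85) + (23) + (30) + (-141) = -353
Area = |Σ|/2 = 176.5.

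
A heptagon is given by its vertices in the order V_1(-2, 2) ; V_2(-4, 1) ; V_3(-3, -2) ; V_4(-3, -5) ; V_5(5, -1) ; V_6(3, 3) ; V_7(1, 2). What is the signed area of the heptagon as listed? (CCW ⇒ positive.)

Apply the shoelace formula: 2A = Σ (x_i·y_{i+1} − x_{i+1}·y_i), indices taken mod 7.
Σ = (6) + (11) + (9) + (28) + (18) + (3) + (6) = 81
Signed area = Σ/2 = 40.5 (positive ⇒ counter-clockwise traversal).

40.5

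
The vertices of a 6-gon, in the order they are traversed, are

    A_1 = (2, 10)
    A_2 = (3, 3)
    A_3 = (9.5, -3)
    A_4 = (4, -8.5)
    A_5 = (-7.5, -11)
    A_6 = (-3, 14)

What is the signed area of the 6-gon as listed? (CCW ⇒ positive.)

-217

Apply the shoelace formula: 2A = Σ (x_i·y_{i+1} − x_{i+1}·y_i), indices taken mod 6.
Cross-terms: -24, -37.5, -68.75, -107.75, -138, -58  ⇒  Σ = -434
Signed area = Σ/2 = -217 (negative ⇒ clockwise traversal).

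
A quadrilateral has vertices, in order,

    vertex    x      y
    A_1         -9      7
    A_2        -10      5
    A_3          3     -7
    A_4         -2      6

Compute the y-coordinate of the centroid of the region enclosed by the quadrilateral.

353/186

Apply the shoelace formula. First the cross-terms c_i = x_i·y_{i+1} − x_{i+1}·y_i:
  25, 55, 4, 40  ⇒  2A = 124, A = 62.
Then Σ (y_i + y_{i+1})·c_i = 706, so ȳ = 706 / (6·62) = 353/186.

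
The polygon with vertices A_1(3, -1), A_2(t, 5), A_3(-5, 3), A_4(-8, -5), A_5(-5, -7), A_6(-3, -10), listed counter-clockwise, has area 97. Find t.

3

Write out the shoelace sum; only the two edges meeting at A_2 involve t:
2·Area = [(3·5 − t·(-1)) + (t·3 − (-5)·5)] + 142
       = 4·t + 182 = 194
⇒ t = 3.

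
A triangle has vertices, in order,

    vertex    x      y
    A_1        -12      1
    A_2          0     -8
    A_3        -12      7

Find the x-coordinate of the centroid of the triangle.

-8

Apply the shoelace formula. First the cross-terms c_i = x_i·y_{i+1} − x_{i+1}·y_i:
  96, -96, 72  ⇒  2A = 72, A = 36.
Then Σ (x_i + x_{i+1})·c_i = -1728, so x̄ = -1728 / (6·36) = -8.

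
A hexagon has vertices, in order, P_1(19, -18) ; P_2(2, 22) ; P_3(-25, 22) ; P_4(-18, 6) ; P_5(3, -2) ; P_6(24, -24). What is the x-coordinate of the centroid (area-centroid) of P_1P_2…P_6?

Apply the shoelace (surveyor's) formula. First the cross-terms c_i = x_i·y_{i+1} − x_{i+1}·y_i:
  454, 594, 246, 18, -24, 24  ⇒  2A = 1312, A = 656.
Then Σ (x_i + x_{i+1})·c_i = -14592, so x̄ = -14592 / (6·656) = -152/41.

-152/41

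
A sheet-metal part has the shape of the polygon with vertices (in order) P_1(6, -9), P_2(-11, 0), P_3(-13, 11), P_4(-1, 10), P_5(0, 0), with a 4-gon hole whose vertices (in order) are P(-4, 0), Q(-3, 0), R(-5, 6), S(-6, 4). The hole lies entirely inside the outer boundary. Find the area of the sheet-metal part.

Outer boundary:
Apply the shoelace formula: 2A = Σ (x_i·y_{i+1} − x_{i+1}·y_i), indices taken mod 5.
Cross-terms: -99, -121, -119, 0, 0  ⇒  Σ = -339
Area = |Σ|/2 = 169.5.
Hole:
Apply the shoelace formula: 2A = Σ (x_i·y_{i+1} − x_{i+1}·y_i), indices taken mod 4.
Σ = (0) + (-18) + (16) + (16) = 14
Area = |Σ|/2 = 7.
Net area = 169.5 − 7 = 162.5.

162.5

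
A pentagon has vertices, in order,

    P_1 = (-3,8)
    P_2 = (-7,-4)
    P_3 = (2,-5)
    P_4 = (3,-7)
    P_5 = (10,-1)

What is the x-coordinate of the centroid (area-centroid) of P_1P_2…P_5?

65/96

Apply the shoelace (surveyor's) formula. First the cross-terms c_i = x_i·y_{i+1} − x_{i+1}·y_i:
  68, 43, 1, 67, 77  ⇒  2A = 256, A = 128.
Then Σ (x_i + x_{i+1})·c_i = 520, so x̄ = 520 / (6·128) = 65/96.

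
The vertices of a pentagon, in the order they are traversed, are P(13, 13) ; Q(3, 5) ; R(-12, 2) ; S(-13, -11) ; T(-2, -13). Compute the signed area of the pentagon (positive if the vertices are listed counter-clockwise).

270

P→Q: (13)(5) − (3)(13) = 26
Q→R: (3)(2) − (-12)(5) = 66
R→S: (-12)(-11) − (-13)(2) = 158
S→T: (-13)(-13) − (-2)(-11) = 147
T→P: (-2)(13) − (13)(-13) = 143
Σ = 540
Signed area = Σ/2 = 270 (positive ⇒ counter-clockwise traversal).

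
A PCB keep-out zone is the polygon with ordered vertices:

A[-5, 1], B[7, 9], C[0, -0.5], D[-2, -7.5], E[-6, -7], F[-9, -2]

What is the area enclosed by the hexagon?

78.75

Σ = (-52) + (-3.5) + (-1) + (-31) + (-51) + (-19) = -157.5
Area = |Σ|/2 = 78.75.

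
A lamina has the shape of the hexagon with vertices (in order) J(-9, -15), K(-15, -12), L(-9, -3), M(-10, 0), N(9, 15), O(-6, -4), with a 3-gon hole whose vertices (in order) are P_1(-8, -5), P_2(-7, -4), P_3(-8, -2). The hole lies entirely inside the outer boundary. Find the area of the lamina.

Outer boundary:
Apply the shoelace (surveyor's) formula: 2A = Σ (x_i·y_{i+1} − x_{i+1}·y_i), indices taken mod 6.
J→K: (-9)(-12) − (-15)(-15) = -117
K→L: (-15)(-3) − (-9)(-12) = -63
L→M: (-9)(0) − (-10)(-3) = -30
M→N: (-10)(15) − (9)(0) = -150
N→O: (9)(-4) − (-6)(15) = 54
O→J: (-6)(-15) − (-9)(-4) = 54
Σ = -252
Area = |Σ|/2 = 126.
Hole:
Cross-terms: -3, -18, 24  ⇒  Σ = 3
Area = |Σ|/2 = 1.5.
Net area = 126 − 1.5 = 124.5.

124.5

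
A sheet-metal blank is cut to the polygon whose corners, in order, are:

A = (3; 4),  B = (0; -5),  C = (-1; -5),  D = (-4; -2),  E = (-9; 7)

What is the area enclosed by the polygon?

Σ = (-15) + (-5) + (-18) + (-46) + (-57) = -141
Area = |Σ|/2 = 70.5.

70.5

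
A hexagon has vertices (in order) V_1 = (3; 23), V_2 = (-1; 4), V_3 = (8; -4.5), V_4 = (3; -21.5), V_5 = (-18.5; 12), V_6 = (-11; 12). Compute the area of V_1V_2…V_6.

445.875

Apply the surveyor's formula: 2A = Σ (x_i·y_{i+1} − x_{i+1}·y_i), indices taken mod 6.
Σ = (35) + (-27.5) + (-158.5) + (-361.75) + (-90) + (-289) = -891.75
Area = |Σ|/2 = 445.875.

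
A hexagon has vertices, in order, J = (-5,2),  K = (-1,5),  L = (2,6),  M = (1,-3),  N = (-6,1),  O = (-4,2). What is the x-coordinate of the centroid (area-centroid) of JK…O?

-233/222

Apply the shoelace (surveyor's) formula. First the cross-terms c_i = x_i·y_{i+1} − x_{i+1}·y_i:
  -23, -16, -12, -17, -8, 2  ⇒  2A = -74, A = -37.
Then Σ (x_i + x_{i+1})·c_i = 233, so x̄ = 233 / (6·(-37)) = -233/222.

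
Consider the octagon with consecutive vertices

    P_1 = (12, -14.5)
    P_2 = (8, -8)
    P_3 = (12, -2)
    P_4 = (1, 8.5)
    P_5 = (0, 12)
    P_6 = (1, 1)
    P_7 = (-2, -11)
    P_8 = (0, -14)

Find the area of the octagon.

195.5

Apply the shoelace (surveyor's) formula: 2A = Σ (x_i·y_{i+1} − x_{i+1}·y_i), indices taken mod 8.
Cross-terms: 20, 80, 104, 12, -12, -9, 28, 168  ⇒  Σ = 391
Area = |Σ|/2 = 195.5.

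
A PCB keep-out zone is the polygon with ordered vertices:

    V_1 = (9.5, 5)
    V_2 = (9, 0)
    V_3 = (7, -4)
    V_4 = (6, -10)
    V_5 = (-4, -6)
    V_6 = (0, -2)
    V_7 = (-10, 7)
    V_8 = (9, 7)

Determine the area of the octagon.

Apply the surveyor's formula: 2A = Σ (x_i·y_{i+1} − x_{i+1}·y_i), indices taken mod 8.
Cross-terms: -45, -36, -46, -76, 8, -20, -133, -21.5  ⇒  Σ = -369.5
Area = |Σ|/2 = 184.75.

184.75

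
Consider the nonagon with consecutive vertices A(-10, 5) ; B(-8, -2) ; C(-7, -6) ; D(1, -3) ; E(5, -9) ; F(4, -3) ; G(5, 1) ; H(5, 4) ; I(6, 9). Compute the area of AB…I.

Cross-terms: 60, 34, 27, 6, 21, 19, 15, 21, 120  ⇒  Σ = 323
Area = |Σ|/2 = 161.5.

161.5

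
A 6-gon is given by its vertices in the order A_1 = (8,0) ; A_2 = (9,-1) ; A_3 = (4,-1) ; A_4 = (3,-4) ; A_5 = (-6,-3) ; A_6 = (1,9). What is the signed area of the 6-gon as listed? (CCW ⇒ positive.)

-91

Apply the surveyor's formula: 2A = Σ (x_i·y_{i+1} − x_{i+1}·y_i), indices taken mod 6.
Σ = (-8) + (-5) + (-13) + (-33) + (-51) + (-72) = -182
Signed area = Σ/2 = -91 (negative ⇒ clockwise traversal).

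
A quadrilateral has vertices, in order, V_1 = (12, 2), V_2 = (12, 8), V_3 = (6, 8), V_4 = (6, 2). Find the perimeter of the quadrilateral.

24

|V_1V_2| = √((0)² + (6)²) = √36 = 6
|V_2V_3| = √((-6)² + (0)²) = √36 = 6
|V_3V_4| = √((0)² + (-6)²) = √36 = 6
|V_4V_1| = √((6)² + (0)²) = √36 = 6
Perimeter = 6 + 6 + 6 + 6 = 24.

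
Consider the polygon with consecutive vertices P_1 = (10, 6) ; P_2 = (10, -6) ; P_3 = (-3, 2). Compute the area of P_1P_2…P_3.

Σ = (-120) + (2) + (-38) = -156
Area = |Σ|/2 = 78.

78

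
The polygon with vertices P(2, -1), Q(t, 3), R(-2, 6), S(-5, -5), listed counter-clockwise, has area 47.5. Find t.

4

The doubled signed area Σ (x_i y_{i+1} − x_{i+1} y_i) is linear in t.
With t=0 it equals 67; the coefficient of t is 7 (from the two edges through Q).
So 7·t + 67 = 2·47.5 = 95 ⇒ t = 4.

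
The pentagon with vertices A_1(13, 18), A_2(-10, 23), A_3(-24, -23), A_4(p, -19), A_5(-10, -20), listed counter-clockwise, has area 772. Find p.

-21

The doubled signed area Σ (x_i y_{i+1} − x_{i+1} y_i) is linear in p.
With p=0 it equals 1607; the coefficient of p is 3 (from the two edges through A_4).
So 3·p + 1607 = 2·772 = 1544 ⇒ p = -21.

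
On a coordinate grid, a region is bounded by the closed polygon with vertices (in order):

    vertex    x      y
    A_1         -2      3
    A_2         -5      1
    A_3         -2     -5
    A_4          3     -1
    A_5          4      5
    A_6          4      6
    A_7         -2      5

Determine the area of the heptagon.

58

Apply Gauss's area formula: 2A = Σ (x_i·y_{i+1} − x_{i+1}·y_i), indices taken mod 7.
A_1→A_2: (-2)(1) − (-5)(3) = 13
A_2→A_3: (-5)(-5) − (-2)(1) = 27
A_3→A_4: (-2)(-1) − (3)(-5) = 17
A_4→A_5: (3)(5) − (4)(-1) = 19
A_5→A_6: (4)(6) − (4)(5) = 4
A_6→A_7: (4)(5) − (-2)(6) = 32
A_7→A_1: (-2)(3) − (-2)(5) = 4
Σ = 116
Area = |Σ|/2 = 58.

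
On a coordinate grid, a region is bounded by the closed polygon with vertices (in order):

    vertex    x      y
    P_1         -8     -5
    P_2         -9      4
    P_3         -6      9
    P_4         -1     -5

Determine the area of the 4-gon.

65

Apply the shoelace formula: 2A = Σ (x_i·y_{i+1} − x_{i+1}·y_i), indices taken mod 4.
Σ = (-77) + (-57) + (39) + (-35) = -130
Area = |Σ|/2 = 65.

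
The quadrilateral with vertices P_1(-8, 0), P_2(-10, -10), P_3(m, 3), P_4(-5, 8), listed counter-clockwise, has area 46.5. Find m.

Write out the shoelace sum; only the two edges meeting at P_3 involve m:
2·Area = [((-10)·3 − m·(-10)) + (m·8 − (-5)·3)] + 144
       = 18·m + 129 = 93
⇒ m = -2.

-2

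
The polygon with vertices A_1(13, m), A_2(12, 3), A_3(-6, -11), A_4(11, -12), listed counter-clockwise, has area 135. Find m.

4

Write out the shoelace sum; only the two edges meeting at A_1 involve m:
2·Area = [(11·m − 13·(-12)) + (13·3 − 12·m)] + 79
       = -1·m + 274 = 270
⇒ m = 4.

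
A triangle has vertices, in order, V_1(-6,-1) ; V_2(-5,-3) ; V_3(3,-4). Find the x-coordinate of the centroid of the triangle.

Apply the surveyor's formula. First the cross-terms c_i = x_i·y_{i+1} − x_{i+1}·y_i:
  13, 29, -27  ⇒  2A = 15, A = 7.5.
Then Σ (x_i + x_{i+1})·c_i = -120, so x̄ = -120 / (6·7.5) = -8/3.

-8/3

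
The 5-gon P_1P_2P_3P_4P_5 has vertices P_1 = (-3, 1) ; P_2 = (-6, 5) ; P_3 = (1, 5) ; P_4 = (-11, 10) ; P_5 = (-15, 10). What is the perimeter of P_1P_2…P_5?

44

|P_1P_2| = √((-3)² + (4)²) = √25 = 5
|P_2P_3| = √((7)² + (0)²) = √49 = 7
|P_3P_4| = √((-12)² + (5)²) = √169 = 13
|P_4P_5| = √((-4)² + (0)²) = √16 = 4
|P_5P_1| = √((12)² + (-9)²) = √225 = 15
Perimeter = 5 + 7 + 13 + 4 + 15 = 44.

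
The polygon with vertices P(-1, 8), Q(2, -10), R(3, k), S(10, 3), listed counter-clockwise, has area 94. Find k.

-9

The doubled signed area Σ (x_i y_{i+1} − x_{i+1} y_i) is linear in k.
With k=0 it equals 116; the coefficient of k is -8 (from the two edges through R).
So -8·k + 116 = 2·94 = 188 ⇒ k = -9.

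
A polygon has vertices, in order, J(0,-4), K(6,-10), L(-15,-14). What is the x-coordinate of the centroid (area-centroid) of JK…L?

Apply Gauss's area formula. First the cross-terms c_i = x_i·y_{i+1} − x_{i+1}·y_i:
  24, -234, 60  ⇒  2A = -150, A = -75.
Then Σ (x_i + x_{i+1})·c_i = 1350, so x̄ = 1350 / (6·(-75)) = -3.

-3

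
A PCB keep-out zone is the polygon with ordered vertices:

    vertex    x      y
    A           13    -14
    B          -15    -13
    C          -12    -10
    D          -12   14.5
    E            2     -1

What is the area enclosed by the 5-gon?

Apply the shoelace (surveyor's) formula: 2A = Σ (x_i·y_{i+1} − x_{i+1}·y_i), indices taken mod 5.
A→B: (13)(-13) − (-15)(-14) = -379
B→C: (-15)(-10) − (-12)(-13) = -6
C→D: (-12)(14.5) − (-12)(-10) = -294
D→E: (-12)(-1) − (2)(14.5) = -17
E→A: (2)(-14) − (13)(-1) = -15
Σ = -711
Area = |Σ|/2 = 355.5.

355.5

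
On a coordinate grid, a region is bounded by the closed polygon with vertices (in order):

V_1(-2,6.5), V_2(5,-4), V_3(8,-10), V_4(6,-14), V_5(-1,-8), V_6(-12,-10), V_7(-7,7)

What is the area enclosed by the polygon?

214

Apply the surveyor's formula: 2A = Σ (x_i·y_{i+1} − x_{i+1}·y_i), indices taken mod 7.
Σ = (-24.5) + (-18) + (-52) + (-62) + (-86) + (-154) + (-31.5) = -428
Area = |Σ|/2 = 214.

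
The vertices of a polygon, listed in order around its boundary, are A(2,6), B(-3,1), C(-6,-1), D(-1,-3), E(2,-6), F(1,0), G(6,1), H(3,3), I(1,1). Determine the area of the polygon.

Apply the shoelace formula: 2A = Σ (x_i·y_{i+1} − x_{i+1}·y_i), indices taken mod 9.
Σ = (20) + (9) + (17) + (12) + (6) + (1) + (15) + (0) + (4) = 84
Area = |Σ|/2 = 42.

42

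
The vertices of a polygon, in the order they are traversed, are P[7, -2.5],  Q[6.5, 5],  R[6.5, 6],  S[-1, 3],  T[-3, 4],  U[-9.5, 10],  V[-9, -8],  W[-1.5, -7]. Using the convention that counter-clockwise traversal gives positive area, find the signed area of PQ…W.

183

Apply the surveyor's formula: 2A = Σ (x_i·y_{i+1} − x_{i+1}·y_i), indices taken mod 8.
Σ = (51.25) + (6.5) + (25.5) + (5) + (8) + (166) + (51) + (52.75) = 366
Signed area = Σ/2 = 183 (positive ⇒ counter-clockwise traversal).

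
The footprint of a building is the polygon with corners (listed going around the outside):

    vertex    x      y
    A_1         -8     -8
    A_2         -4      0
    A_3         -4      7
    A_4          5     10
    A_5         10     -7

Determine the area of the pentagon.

Apply the surveyor's formula: 2A = Σ (x_i·y_{i+1} − x_{i+1}·y_i), indices taken mod 5.
Σ = (-32) + (-28) + (-75) + (-135) + (-136) = -406
Area = |Σ|/2 = 203.

203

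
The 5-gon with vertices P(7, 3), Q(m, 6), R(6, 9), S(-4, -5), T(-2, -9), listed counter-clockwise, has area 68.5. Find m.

7

The doubled signed area Σ (x_i y_{i+1} − x_{i+1} y_i) is linear in m.
With m=0 it equals 95; the coefficient of m is 6 (from the two edges through Q).
So 6·m + 95 = 2·68.5 = 137 ⇒ m = 7.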